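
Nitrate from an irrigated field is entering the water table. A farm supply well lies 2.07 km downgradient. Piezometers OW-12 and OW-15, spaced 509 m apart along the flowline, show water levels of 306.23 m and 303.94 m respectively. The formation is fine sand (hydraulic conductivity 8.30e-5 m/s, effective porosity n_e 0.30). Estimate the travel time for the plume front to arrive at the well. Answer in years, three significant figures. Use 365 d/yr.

52.7 years

Hydraulic gradient i = (306.23 − 303.94) / 509 = 2.29 / 509 = 0.004499
K = 8.30e-5 m/s × 86400 s/d = 7.171 m/d
Specific discharge q = 7.171 × 0.004499 = 0.03226 m/d
Seepage velocity v = q / n = 0.03226 / 0.30 = 0.1075 m/d
L = 2.07 km = 2070 m
t = L / v = 2070 / 0.1075 = 19250 d
   = 19250 / 365 = 52.7 yr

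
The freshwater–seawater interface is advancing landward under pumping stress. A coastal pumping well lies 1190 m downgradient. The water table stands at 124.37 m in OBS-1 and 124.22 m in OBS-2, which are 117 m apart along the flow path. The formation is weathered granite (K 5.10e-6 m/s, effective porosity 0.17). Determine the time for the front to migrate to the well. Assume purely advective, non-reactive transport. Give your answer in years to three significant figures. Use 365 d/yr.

Hydraulic gradient i = (124.37 − 124.22) / 117 = 0.15 / 117 = 0.001282
K = 5.10e-6 m/s × 86400 s/d = 0.4406 m/d
q = Ki = 0.4406 × 0.001282 = 5.649e-4 m/d
Average linear velocity = 5.649e-4 / 0.17 = 0.003323 m/d
t = L / v = 1190 / 0.003323 = 358100 d
   = 358100 / 365 = 981 yr

981 years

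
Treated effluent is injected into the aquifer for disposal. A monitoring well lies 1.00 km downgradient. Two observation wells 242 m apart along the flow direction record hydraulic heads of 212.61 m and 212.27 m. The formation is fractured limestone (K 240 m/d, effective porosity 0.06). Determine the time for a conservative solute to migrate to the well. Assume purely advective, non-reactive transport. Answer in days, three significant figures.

Hydraulic gradient i = (212.61 − 212.27) / 242 = 0.34 / 242 = 0.001405
Darcy flux q = K·i = 240 × 0.001405 = 0.3372 m/d
v = Ki/n = 240·0.001405/0.06 = 5.620 m/d
L = 1.00 km = 1000 m
t = L / v = 1000 / 5.620 = 177.9 d

178 days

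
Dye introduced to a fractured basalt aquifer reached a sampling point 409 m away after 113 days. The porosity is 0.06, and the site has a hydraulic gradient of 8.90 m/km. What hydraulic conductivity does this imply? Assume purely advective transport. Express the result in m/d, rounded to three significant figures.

v = L / t = 409 / 113 = 3.619 m/d
K = v · n / i = 3.619 × 0.06 / 0.0089 = 24.4 m/d

24.4 m/d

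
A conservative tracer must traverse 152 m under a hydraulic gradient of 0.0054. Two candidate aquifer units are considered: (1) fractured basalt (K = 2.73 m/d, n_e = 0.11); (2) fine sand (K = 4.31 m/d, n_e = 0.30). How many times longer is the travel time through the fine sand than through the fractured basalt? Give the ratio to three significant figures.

1.73

Unit 1 (fractured basalt): v = 2.73×0.0054/0.11 = 0.1340 m/d, t = 152/0.1340 = 1134 d
Unit 2 (fine sand): v = 4.31×0.0054/0.30 = 0.07758 m/d, t = 152/0.07758 = 1959 d
t(fine sand) / t(fractured basalt) = 1959/1134 = 1.73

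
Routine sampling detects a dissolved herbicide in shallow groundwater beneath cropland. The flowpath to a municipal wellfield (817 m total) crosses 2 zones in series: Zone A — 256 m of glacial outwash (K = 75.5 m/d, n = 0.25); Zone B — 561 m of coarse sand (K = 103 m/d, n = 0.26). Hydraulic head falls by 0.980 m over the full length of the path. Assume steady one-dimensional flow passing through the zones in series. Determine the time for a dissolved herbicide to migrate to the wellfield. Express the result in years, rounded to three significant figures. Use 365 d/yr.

Continuity: the same q passes through each zone, so ΔH = q·Σ(L_j/K_j) — the zones act as resistances in series.
Σ(L/K) = 256/75.5 + 561/103 = 3.391 + 5.447 = 8.837 d
q = ΔH / Σ(L/K) = 0.980 / 8.837 = 0.1109 m/d (same in every zone)
Zone A: v = q/n = 0.1109/0.25 = 0.4436 m/d → t_A = 256/0.4436 = 577.1 d
Zone B: v = q/n = 0.1109/0.26 = 0.4265 m/d → t_B = 561/0.4265 = 1315 d
Total t = 577.1 + 1315 = 1892 d
   = 1892 / 365 = 5.18 yr

5.18 years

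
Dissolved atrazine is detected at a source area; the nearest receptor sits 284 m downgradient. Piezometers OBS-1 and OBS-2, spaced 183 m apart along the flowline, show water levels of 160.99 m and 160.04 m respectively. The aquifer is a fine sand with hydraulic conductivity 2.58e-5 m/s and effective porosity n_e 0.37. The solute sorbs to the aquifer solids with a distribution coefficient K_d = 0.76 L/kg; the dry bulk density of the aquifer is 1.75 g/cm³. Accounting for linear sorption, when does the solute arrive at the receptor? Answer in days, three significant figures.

41700 days

Hydraulic gradient i = (160.99 − 160.04) / 183 = 0.95 / 183 = 0.005191
K = 2.58e-5 m/s × 86400 s/d = 2.229 m/d
q = Ki = 2.229 × 0.005191 = 0.01157 m/d
v_s = q/n_e = 0.01157/0.37 = 0.03128 m/d
Retardation R = 1 + ρ_b·K_d/n = 1 + 1.75×0.76/0.37 = 4.595
Contaminant velocity v_c = v/R = 0.03128/4.595 = 0.006807 m/d
t = L/v_c = 284/0.006807 = 41720 d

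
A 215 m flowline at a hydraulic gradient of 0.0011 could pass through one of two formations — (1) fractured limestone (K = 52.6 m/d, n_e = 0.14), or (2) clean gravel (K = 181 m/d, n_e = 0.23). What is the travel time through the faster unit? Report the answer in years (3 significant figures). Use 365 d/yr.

Unit 1 (fractured limestone): v = 52.6×0.0011/0.14 = 0.4133 m/d, t = 215/0.4133 = 520.2 d
Unit 2 (clean gravel): v = 181×0.0011/0.23 = 0.8657 m/d, t = 215/0.8657 = 248.4 d
Faster: 248.4 d / 365 = 0.680 yr

0.680 years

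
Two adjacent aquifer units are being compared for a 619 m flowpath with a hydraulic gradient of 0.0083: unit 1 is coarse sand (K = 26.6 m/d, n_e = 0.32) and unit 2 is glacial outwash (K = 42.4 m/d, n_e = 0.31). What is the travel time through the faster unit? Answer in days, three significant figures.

545 days

Unit 1 (coarse sand): v = 26.6×0.0083/0.32 = 0.6899 m/d, t = 619/0.6899 = 897.2 d
Unit 2 (glacial outwash): v = 42.4×0.0083/0.31 = 1.135 m/d, t = 619/1.135 = 545.3 d
Faster unit: t = 545 d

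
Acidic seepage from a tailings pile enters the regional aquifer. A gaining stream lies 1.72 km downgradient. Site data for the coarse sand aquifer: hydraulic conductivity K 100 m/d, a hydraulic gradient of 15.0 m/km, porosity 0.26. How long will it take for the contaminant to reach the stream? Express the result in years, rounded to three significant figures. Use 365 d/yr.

0.817 years

Specific discharge q = 100 × 0.015 = 1.500 m/d
v_s = q/n_e = 1.500/0.26 = 5.769 m/d
L = 1.72 km = 1720 m
t = L / v = 1720 / 5.769 = 298.1 d
   = 298.1 / 365 = 0.817 yr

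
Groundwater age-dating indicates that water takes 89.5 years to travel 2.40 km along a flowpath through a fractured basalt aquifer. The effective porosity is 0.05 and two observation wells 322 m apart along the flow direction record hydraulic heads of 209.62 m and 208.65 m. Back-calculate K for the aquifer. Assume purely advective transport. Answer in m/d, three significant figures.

1.22 m/d

Hydraulic gradient i = (209.62 − 208.65) / 322 = 0.97 / 322 = 0.003012
t = 89.5 years = 32670 d
L = 2.40 km = 2400 m
v = L / t = 2400 / 32670 = 0.07347 m/d
K = v · n / i = 0.07347 × 0.05 / 0.003012 = 1.22 m/d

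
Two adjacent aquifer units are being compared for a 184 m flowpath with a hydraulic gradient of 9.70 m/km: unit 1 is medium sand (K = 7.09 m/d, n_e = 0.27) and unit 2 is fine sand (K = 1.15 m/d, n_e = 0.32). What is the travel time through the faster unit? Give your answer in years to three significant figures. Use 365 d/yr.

1.98 years

Unit 1 (medium sand): v = 7.09×0.0097/0.27 = 0.2547 m/d, t = 184/0.2547 = 722.4 d
Unit 2 (fine sand): v = 1.15×0.0097/0.32 = 0.03486 m/d, t = 184/0.03486 = 5278 d
Faster: 722.4 d / 365 = 1.98 yr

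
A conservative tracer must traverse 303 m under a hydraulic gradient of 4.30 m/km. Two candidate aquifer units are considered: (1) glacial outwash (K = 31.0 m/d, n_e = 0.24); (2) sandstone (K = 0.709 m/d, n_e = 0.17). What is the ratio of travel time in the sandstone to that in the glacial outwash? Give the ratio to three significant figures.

Unit 1 (glacial outwash): v = 31.0×0.0043/0.24 = 0.5554 m/d, t = 303/0.5554 = 545.5 d
Unit 2 (sandstone): v = 0.709×0.0043/0.17 = 0.01793 m/d, t = 303/0.01793 = 16900 d
t(sandstone) / t(glacial outwash) = 16900/545.5 = 31.0

31.0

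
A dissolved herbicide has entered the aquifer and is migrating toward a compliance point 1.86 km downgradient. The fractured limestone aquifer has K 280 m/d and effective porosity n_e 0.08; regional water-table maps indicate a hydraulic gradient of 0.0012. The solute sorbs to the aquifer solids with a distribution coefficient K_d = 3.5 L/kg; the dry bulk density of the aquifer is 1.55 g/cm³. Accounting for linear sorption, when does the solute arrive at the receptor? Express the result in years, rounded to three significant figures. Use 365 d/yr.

Specific discharge q = 280 × 0.0012 = 0.3360 m/d
Average linear velocity = 0.3360 / 0.08 = 4.200 m/d
Retardation R = 1 + ρ_b·K_d/n = 1 + 1.55×3.5/0.08 = 68.81
Contaminant velocity v_c = v/R = 4.200/68.81 = 0.06104 m/d
L = 1.86 km = 1860 m
t = L/v_c = 1860/0.06104 = 30470 d
   = 30470/365 = 83.5 yr

83.5 years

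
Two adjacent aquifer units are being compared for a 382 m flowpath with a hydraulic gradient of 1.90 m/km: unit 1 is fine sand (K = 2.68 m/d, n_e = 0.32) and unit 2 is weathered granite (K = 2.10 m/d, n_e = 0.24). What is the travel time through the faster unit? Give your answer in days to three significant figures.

Unit 1 (fine sand): v = 2.68×0.0019/0.32 = 0.01591 m/d, t = 382/0.01591 = 24010 d
Unit 2 (weathered granite): v = 2.10×0.0019/0.24 = 0.01663 m/d, t = 382/0.01663 = 22980 d
Faster unit: t = 23000 d

23000 days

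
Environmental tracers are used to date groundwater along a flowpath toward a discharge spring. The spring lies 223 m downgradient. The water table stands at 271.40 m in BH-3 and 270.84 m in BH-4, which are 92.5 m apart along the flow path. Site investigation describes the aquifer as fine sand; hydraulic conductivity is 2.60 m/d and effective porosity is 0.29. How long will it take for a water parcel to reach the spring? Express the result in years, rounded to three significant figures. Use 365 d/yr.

Hydraulic gradient i = (271.40 − 270.84) / 92.5 = 0.56 / 92.5 = 0.006054
q = Ki = 2.60 × 0.006054 = 0.01574 m/d
v = Ki/n = 2.60·0.006054/0.29 = 0.05428 m/d
t = L / v = 223 / 0.05428 = 4108 d
   = 4108 / 365 = 11.3 yr

11.3 years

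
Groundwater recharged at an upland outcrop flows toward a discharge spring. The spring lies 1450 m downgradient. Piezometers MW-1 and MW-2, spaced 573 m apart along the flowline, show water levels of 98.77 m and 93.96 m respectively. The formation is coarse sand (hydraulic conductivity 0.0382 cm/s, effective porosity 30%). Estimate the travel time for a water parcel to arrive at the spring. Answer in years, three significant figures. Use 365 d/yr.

4.30 years

Hydraulic gradient i = (98.77 − 93.96) / 573 = 4.81 / 573 = 0.008394
K = 0.0382 cm/s × 864 = 33.00 m/d
q = Ki = 33.00 × 0.008394 = 0.2771 m/d
v_s = q/n_e = 0.2771/0.30 = 0.9235 m/d
t = L / v = 1450 / 0.9235 = 1570 d
   = 1570 / 365 = 4.30 yr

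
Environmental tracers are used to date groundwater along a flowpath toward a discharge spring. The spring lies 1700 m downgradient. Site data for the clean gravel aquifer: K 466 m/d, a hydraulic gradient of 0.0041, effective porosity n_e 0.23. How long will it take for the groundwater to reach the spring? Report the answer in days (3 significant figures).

205 days

q = Ki = 466 × 0.0041 = 1.911 m/d
Average linear velocity = 1.911 / 0.23 = 8.307 m/d
t = L / v = 1700 / 8.307 = 204.6 d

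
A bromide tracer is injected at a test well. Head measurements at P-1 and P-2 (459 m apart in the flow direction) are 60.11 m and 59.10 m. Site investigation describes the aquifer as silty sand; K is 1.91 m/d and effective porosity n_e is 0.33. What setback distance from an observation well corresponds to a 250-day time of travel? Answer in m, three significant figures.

3.18 m

Hydraulic gradient i = (60.11 − 59.10) / 459 = 1.01 / 459 = 0.002200
q = Ki = 1.91 × 0.002200 = 0.004203 m/d
Average linear velocity = 0.004203 / 0.33 = 0.01274 m/d
L = v × T = 0.01274 × 250 = 3.184 m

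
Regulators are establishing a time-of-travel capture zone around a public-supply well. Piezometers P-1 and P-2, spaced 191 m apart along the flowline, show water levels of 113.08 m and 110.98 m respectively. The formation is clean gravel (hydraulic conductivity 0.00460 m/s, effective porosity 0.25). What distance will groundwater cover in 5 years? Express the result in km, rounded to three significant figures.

31.9 km

Hydraulic gradient i = (113.08 − 110.98) / 191 = 2.10 / 191 = 0.01099
K = 0.00460 m/s × 86400 s/d = 397.4 m/d
Darcy flux q = K·i = 397.4 × 0.01099 = 4.370 m/d
v_s = q/n_e = 4.370/0.25 = 17.48 m/d
T = 5 yr × 365 = 1825 d
L = v × T = 17.48 × 1825 = 31900 m
   = 31.9 km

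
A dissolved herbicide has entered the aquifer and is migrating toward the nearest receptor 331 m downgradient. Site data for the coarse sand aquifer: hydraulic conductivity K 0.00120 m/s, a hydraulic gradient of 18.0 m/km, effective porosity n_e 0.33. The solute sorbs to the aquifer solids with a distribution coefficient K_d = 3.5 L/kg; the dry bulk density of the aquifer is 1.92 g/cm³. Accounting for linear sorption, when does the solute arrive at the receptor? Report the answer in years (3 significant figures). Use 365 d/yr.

K = 0.00120 m/s × 86400 s/d = 103.7 m/d
q = Ki = 103.7 × 0.018 = 1.866 m/d
v = Ki/n = 103.7·0.018/0.33 = 5.655 m/d
Retardation R = 1 + ρ_b·K_d/n = 1 + 1.92×3.5/0.33 = 21.36
Contaminant velocity v_c = v/R = 5.655/21.36 = 0.2647 m/d
t = L/v_c = 331/0.2647 = 1250 d
   = 1250/365 = 3.43 yr

3.43 years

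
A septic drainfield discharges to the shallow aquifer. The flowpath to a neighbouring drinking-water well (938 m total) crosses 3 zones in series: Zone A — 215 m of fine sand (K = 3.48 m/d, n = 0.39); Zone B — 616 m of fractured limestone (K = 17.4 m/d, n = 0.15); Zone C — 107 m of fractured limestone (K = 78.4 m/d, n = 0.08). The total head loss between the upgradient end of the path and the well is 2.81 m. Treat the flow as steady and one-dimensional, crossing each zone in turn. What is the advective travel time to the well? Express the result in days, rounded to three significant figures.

6480 days

Continuity: the same q passes through each zone, so ΔH = q·Σ(L_j/K_j) — the zones act as resistances in series.
Σ(L/K) = 215/3.48 + 616/17.4 + 107/78.4 = 61.78 + 35.40 + 1.365 = 98.55 d
q = ΔH / Σ(L/K) = 2.81 / 98.55 = 0.02851 m/d (same in every zone)
Zone A: v = q/n = 0.02851/0.39 = 0.07311 m/d → t_A = 215/0.07311 = 2941 d
Zone B: v = q/n = 0.02851/0.15 = 0.1901 m/d → t_B = 616/0.1901 = 3241 d
Zone C: v = q/n = 0.02851/0.08 = 0.3564 m/d → t_C = 107/0.3564 = 300.2 d
Total t = 2941 + 3241 + 300.2 = 6481 d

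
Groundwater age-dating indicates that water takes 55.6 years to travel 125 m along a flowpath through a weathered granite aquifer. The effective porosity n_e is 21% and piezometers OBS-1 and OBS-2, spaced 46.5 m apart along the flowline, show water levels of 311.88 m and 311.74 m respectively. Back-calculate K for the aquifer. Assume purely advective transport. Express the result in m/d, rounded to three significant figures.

Hydraulic gradient i = (311.88 − 311.74) / 46.5 = 0.14 / 46.5 = 0.003011
t = 55.6 years = 20290 d
v = L / t = 125 / 20290 = 0.006159 m/d
K = v · n / i = 0.006159 × 0.21 / 0.003011 = 0.430 m/d

0.430 m/d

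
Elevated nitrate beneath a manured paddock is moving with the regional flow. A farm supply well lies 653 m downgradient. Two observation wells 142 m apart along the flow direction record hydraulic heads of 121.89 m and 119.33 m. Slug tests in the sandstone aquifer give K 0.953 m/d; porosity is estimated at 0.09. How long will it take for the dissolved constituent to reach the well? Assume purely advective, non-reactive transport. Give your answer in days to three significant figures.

Hydraulic gradient i = (121.89 − 119.33) / 142 = 2.56 / 142 = 0.01803
q = Ki = 0.953 × 0.01803 = 0.01718 m/d
Average linear velocity = 0.01718 / 0.09 = 0.1909 m/d
t = L / v = 653 / 0.1909 = 3421 d

3420 days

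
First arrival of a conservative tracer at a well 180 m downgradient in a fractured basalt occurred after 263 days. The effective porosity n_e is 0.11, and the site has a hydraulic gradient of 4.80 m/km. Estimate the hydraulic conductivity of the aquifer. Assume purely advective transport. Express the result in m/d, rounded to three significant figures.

15.7 m/d

v = L / t = 180 / 263 = 0.6844 m/d
K = v · n / i = 0.6844 × 0.11 / 0.0048 = 15.7 m/d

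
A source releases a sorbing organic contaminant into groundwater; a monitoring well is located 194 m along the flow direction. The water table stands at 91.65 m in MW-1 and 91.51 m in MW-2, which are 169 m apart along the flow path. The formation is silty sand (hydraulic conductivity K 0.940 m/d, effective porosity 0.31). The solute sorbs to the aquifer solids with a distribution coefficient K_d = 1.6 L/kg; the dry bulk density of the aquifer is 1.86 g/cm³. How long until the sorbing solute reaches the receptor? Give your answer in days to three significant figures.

819000 days

Hydraulic gradient i = (91.65 − 91.51) / 169 = 0.14 / 169 = 8.284e-4
Darcy flux q = K·i = 0.940 × 8.284e-4 = 7.787e-4 m/d
Seepage velocity v = q / n = 7.787e-4 / 0.31 = 0.002512 m/d
Retardation R = 1 + ρ_b·K_d/n = 1 + 1.86×1.6/0.31 = 10.60
Contaminant velocity v_c = v/R = 0.002512/10.60 = 2.370e-4 m/d
t = L/v_c = 194/2.370e-4 = 818700 d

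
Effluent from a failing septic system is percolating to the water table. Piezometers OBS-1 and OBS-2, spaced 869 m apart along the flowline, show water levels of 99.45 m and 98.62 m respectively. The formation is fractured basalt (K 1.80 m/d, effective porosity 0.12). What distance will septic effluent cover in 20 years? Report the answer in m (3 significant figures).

105 m

Hydraulic gradient i = (99.45 − 98.62) / 869 = 0.83 / 869 = 9.551e-4
Specific discharge q = 1.80 × 9.551e-4 = 0.001719 m/d
Average linear velocity = 0.001719 / 0.12 = 0.01433 m/d
T = 20 yr × 365 = 7300 d
L = v × T = 0.01433 × 7300 = 104.6 m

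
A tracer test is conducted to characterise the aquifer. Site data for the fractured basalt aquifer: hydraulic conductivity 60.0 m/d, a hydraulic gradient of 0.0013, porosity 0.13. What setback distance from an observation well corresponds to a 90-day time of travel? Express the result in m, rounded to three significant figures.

54.0 m

q = Ki = 60.0 × 0.0013 = 0.07800 m/d
v = Ki/n = 60.0·0.0013/0.13 = 0.6000 m/d
L = v × T = 0.6000 × 90 = 54.00 m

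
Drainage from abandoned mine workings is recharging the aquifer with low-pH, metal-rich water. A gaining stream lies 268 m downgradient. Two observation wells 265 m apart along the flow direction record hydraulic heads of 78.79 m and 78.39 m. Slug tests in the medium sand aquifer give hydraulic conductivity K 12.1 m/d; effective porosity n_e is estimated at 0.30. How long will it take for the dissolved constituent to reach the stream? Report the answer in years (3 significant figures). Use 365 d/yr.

Hydraulic gradient i = (78.79 − 78.39) / 265 = 0.40 / 265 = 0.001509
Specific discharge q = 12.1 × 0.001509 = 0.01826 m/d
Seepage velocity v = q / n = 0.01826 / 0.30 = 0.06088 m/d
t = L / v = 268 / 0.06088 = 4402 d
   = 4402 / 365 = 12.1 yr

12.1 years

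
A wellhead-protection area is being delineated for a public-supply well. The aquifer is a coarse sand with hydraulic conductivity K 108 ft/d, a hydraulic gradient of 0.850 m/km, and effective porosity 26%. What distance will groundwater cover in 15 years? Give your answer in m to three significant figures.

589 m

K = 108 ft/d × 0.3048 = 32.92 m/d
Darcy flux q = K·i = 32.92 × 8.5e-4 = 0.02798 m/d
v_s = q/n_e = 0.02798/0.26 = 0.1076 m/d
T = 15 yr × 365 = 5475 d
L = v × T = 0.1076 × 5475 = 589.2 m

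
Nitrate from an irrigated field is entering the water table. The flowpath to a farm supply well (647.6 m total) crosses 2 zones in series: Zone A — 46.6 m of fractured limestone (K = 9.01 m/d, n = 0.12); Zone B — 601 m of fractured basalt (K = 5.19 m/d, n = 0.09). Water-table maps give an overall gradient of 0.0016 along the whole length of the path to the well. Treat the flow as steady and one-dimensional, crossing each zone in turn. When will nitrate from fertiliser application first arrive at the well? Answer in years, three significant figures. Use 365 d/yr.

For zones in series the flux q is common to all zones; the equivalent conductivity is the harmonic (thickness-weighted) mean, K_eq = L_total / Σ(L_j/K_j).
Σ(L/K) = 46.6/9.01 + 601/5.19 = 5.172 + 115.8 = 121.0 d
K_eq = L_total / Σ(L/K) = 647.6 / 121.0 = 5.353 m/d
q = K_eq · i = 5.353 × 0.0016 = 0.008565 m/d (same in every zone)
Zone A: v = q/n = 0.008565/0.12 = 0.07138 m/d → t_A = 46.6/0.07138 = 652.9 d
Zone B: v = q/n = 0.008565/0.09 = 0.09517 m/d → t_B = 601/0.09517 = 6315 d
Total t = 652.9 + 6315 = 6968 d
   = 6968 / 365 = 19.1 yr

19.1 years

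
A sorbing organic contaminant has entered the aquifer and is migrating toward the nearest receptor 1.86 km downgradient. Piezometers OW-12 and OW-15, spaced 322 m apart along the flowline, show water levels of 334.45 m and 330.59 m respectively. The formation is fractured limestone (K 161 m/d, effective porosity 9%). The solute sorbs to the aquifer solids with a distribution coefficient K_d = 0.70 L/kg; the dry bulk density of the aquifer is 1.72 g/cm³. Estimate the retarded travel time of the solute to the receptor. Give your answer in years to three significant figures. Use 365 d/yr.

3.42 years

Hydraulic gradient i = (334.45 − 330.59) / 322 = 3.86 / 322 = 0.01199
Specific discharge q = 161 × 0.01199 = 1.930 m/d
Seepage velocity v = q / n = 1.930 / 0.09 = 21.44 m/d
Retardation R = 1 + ρ_b·K_d/n = 1 + 1.72×0.70/0.09 = 14.38
Contaminant velocity v_c = v/R = 21.44/14.38 = 1.491 m/d
L = 1.86 km = 1860 m
t = L/v_c = 1860/1.491 = 1247 d
   = 1247/365 = 3.42 yr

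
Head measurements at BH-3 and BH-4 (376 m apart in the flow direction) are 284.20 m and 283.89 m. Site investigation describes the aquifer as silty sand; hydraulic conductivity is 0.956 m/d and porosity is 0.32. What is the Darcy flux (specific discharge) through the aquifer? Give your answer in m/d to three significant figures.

Hydraulic gradient i = (284.20 − 283.89) / 376 = 0.31 / 376 = 8.245e-4
q = Ki = 0.956 × 8.245e-4 = 7.882e-4 m/d

7.88e-4 m/d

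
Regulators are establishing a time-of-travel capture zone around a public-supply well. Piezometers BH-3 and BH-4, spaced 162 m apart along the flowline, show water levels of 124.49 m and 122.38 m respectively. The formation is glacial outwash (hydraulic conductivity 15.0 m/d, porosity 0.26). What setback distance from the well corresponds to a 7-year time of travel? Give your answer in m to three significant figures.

Hydraulic gradient i = (124.49 − 122.38) / 162 = 2.11 / 162 = 0.01302
Darcy flux q = K·i = 15.0 × 0.01302 = 0.1954 m/d
Average linear velocity = 0.1954 / 0.26 = 0.7514 m/d
T = 7 yr × 365 = 2555 d
L = v × T = 0.7514 × 2555 = 1920 m

1920 m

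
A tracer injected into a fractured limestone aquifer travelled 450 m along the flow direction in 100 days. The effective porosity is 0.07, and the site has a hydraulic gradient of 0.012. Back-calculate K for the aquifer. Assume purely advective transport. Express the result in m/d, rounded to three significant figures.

26.3 m/d

v = L / t = 450 / 100 = 4.500 m/d
K = v · n / i = 4.500 × 0.07 / 0.012 = 26.3 m/d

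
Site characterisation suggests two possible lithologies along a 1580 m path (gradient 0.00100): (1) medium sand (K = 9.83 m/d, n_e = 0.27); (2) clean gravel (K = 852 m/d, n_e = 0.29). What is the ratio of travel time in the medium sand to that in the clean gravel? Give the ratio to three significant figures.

Unit 1 (medium sand): v = 9.83×0.0010/0.27 = 0.03641 m/d, t = 1580/0.03641 = 43400 d
Unit 2 (clean gravel): v = 852×0.0010/0.29 = 2.938 m/d, t = 1580/2.938 = 537.8 d
t(medium sand) / t(clean gravel) = 43400/537.8 = 80.7

80.7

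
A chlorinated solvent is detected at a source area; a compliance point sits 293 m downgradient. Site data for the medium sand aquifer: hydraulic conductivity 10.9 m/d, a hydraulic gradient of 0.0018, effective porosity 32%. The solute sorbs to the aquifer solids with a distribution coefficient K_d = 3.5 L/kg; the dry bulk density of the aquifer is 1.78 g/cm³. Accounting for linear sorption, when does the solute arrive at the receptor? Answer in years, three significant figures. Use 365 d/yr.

Darcy flux q = K·i = 10.9 × 0.0018 = 0.01962 m/d
v = Ki/n = 10.9·0.0018/0.32 = 0.06131 m/d
Retardation R = 1 + ρ_b·K_d/n = 1 + 1.78×3.5/0.32 = 20.47
Contaminant velocity v_c = v/R = 0.06131/20.47 = 0.002995 m/d
t = L/v_c = 293/0.002995 = 97820 d
   = 97820/365 = 268 yr

268 years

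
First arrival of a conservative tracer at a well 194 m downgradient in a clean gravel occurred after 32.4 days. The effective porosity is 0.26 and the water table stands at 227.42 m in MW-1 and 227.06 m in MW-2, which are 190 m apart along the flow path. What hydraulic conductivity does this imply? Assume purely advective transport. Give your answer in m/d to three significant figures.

822 m/d

Hydraulic gradient i = (227.42 − 227.06) / 190 = 0.36 / 190 = 0.001895
v = L / t = 194 / 32.4 = 5.988 m/d
K = v · n / i = 5.988 × 0.26 / 0.001895 = 822 m/d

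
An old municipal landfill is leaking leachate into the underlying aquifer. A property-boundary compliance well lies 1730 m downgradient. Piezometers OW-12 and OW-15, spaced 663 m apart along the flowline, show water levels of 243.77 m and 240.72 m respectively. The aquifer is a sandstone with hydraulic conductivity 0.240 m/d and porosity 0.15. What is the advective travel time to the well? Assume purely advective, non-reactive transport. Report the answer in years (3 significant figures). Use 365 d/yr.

644 years

Hydraulic gradient i = (243.77 − 240.72) / 663 = 3.05 / 663 = 0.004600
q = Ki = 0.240 × 0.004600 = 0.001104 m/d
Average linear velocity = 0.001104 / 0.15 = 0.007360 m/d
t = L / v = 1730 / 0.007360 = 235000 d
   = 235000 / 365 = 644 yr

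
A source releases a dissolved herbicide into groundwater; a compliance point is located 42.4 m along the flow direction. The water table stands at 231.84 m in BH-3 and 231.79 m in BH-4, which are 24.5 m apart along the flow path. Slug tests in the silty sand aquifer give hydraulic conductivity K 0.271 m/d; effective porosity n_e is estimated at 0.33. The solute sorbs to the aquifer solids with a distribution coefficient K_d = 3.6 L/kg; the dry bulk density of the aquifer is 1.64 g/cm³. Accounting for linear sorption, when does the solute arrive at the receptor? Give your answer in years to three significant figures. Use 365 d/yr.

Hydraulic gradient i = (231.84 − 231.79) / 24.5 = 0.05 / 24.5 = 0.002041
Specific discharge q = 0.271 × 0.002041 = 5.531e-4 m/d
Average linear velocity = 5.531e-4 / 0.33 = 0.001676 m/d
Retardation R = 1 + ρ_b·K_d/n = 1 + 1.64×3.6/0.33 = 18.89
Contaminant velocity v_c = v/R = 0.001676/18.89 = 8.872e-5 m/d
t = L/v_c = 42.4/8.872e-5 = 477900 d
   = 477900/365 = 1310 yr

1310 years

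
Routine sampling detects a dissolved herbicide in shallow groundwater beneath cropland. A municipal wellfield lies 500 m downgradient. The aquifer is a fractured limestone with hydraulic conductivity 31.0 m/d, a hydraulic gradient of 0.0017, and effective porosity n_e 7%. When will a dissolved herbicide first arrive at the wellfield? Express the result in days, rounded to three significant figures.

q = Ki = 31.0 × 0.0017 = 0.05270 m/d
Seepage velocity v = q / n = 0.05270 / 0.07 = 0.7529 m/d
t = L / v = 500 / 0.7529 = 664.1 d

664 days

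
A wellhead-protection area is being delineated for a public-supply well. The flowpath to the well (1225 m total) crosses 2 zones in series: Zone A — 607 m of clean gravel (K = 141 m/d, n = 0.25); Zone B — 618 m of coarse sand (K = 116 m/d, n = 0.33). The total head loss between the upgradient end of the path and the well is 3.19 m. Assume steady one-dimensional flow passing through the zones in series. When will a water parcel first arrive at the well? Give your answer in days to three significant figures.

Steady 1-D flow in series ⇒ the Darcy flux q is identical in every zone and the zone head losses add (resistances L/K in series).
Σ(L/K) = 607/141 + 618/116 = 4.305 + 5.328 = 9.633 d
q = ΔH / Σ(L/K) = 3.19 / 9.633 = 0.3312 m/d (same in every zone)
Zone A: v = q/n = 0.3312/0.25 = 1.325 m/d → t_A = 607/1.325 = 458.2 d
Zone B: v = q/n = 0.3312/0.33 = 1.004 m/d → t_B = 618/1.004 = 615.8 d
Total t = 458.2 + 615.8 = 1074 d

1070 days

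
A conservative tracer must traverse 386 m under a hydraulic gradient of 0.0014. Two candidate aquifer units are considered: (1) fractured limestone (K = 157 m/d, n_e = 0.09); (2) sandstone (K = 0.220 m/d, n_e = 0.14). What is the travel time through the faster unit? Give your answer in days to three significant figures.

Unit 1 (fractured limestone): v = 157×0.0014/0.09 = 2.442 m/d, t = 386/2.442 = 158.1 d
Unit 2 (sandstone): v = 0.220×0.0014/0.14 = 0.002200 m/d, t = 386/0.002200 = 175500 d
Faster unit: t = 158 d

158 days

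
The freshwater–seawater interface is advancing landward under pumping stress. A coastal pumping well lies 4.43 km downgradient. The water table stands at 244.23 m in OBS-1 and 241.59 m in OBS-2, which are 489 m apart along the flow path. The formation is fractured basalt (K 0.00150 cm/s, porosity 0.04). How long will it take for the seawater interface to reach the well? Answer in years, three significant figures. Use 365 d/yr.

Hydraulic gradient i = (244.23 − 241.59) / 489 = 2.64 / 489 = 0.005399
K = 0.00150 cm/s × 864 = 1.296 m/d
q = Ki = 1.296 × 0.005399 = 0.006997 m/d
Average linear velocity = 0.006997 / 0.04 = 0.1749 m/d
L = 4.43 km = 4430 m
t = L / v = 4430 / 0.1749 = 25330 d
   = 25330 / 365 = 69.4 yr

69.4 years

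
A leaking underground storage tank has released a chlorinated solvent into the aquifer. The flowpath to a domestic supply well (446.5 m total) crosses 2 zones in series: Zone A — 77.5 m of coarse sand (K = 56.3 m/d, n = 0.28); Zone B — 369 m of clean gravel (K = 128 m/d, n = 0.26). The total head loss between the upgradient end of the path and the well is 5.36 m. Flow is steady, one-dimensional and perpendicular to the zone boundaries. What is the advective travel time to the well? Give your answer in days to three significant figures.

93.5 days

Continuity: the same q passes through each zone, so ΔH = q·Σ(L_j/K_j) — the zones act as resistances in series.
Σ(L/K) = 77.5/56.3 + 369/128 = 1.377 + 2.883 = 4.259 d
q = ΔH / Σ(L/K) = 5.36 / 4.259 = 1.258 m/d (same in every zone)
Zone A: v = q/n = 1.258/0.28 = 4.494 m/d → t_A = 77.5/4.494 = 17.24 d
Zone B: v = q/n = 1.258/0.26 = 4.840 m/d → t_B = 369/4.840 = 76.24 d
Total t = 17.24 + 76.24 = 93.48 d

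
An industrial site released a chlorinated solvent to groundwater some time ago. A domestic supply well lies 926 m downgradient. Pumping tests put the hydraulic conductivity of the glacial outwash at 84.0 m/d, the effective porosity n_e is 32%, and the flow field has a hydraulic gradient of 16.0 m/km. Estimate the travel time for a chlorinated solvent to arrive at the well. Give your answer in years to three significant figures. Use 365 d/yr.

0.604 years

Specific discharge q = 84.0 × 0.016 = 1.344 m/d
Average linear velocity = 1.344 / 0.32 = 4.200 m/d
t = L / v = 926 / 4.200 = 220.5 d
   = 220.5 / 365 = 0.604 yr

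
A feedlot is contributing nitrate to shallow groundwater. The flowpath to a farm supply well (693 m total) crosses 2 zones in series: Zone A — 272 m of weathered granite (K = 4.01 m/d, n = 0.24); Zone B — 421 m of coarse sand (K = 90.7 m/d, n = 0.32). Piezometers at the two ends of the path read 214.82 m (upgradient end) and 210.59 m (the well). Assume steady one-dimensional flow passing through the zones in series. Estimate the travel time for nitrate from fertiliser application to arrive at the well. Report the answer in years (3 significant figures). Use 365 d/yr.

9.39 years

Total head drop ΔH = 214.82 − 210.59 = 4.23 m
Steady 1-D flow in series ⇒ the Darcy flux q is identical in every zone and the zone head losses add (resistances L/K in series).
Σ(L/K) = 272/4.01 + 421/90.7 = 67.83 + 4.642 = 72.47 d
q = ΔH / Σ(L/K) = 4.23 / 72.47 = 0.05837 m/d (same in every zone)
Zone A: v = q/n = 0.05837/0.24 = 0.2432 m/d → t_A = 272/0.2432 = 1118 d
Zone B: v = q/n = 0.05837/0.32 = 0.1824 m/d → t_B = 421/0.1824 = 2308 d
Total t = 1118 + 2308 = 3427 d
   = 3427 / 365 = 9.39 yr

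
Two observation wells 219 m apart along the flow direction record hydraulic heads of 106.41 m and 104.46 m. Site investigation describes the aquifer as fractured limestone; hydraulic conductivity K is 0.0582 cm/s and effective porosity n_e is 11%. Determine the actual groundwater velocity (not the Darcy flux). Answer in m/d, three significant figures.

Hydraulic gradient i = (106.41 − 104.46) / 219 = 1.95 / 219 = 0.008904
K = 0.0582 cm/s × 864 = 50.28 m/d
Darcy flux q = K·i = 50.28 × 0.008904 = 0.4477 m/d
Average linear velocity = 0.4477 / 0.11 = 4.070 m/d

4.07 m/d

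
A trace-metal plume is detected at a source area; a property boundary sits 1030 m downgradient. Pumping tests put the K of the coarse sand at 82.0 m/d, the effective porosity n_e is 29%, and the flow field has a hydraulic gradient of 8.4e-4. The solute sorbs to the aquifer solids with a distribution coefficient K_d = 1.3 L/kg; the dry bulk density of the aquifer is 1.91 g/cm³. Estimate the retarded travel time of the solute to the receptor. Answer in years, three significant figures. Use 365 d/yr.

Darcy flux q = K·i = 82.0 × 8.4e-4 = 0.06888 m/d
Average linear velocity = 0.06888 / 0.29 = 0.2375 m/d
Retardation R = 1 + ρ_b·K_d/n = 1 + 1.91×1.3/0.29 = 9.562
Contaminant velocity v_c = v/R = 0.2375/9.562 = 0.02484 m/d
t = L/v_c = 1030/0.02484 = 41470 d
   = 41470/365 = 114 yr

114 years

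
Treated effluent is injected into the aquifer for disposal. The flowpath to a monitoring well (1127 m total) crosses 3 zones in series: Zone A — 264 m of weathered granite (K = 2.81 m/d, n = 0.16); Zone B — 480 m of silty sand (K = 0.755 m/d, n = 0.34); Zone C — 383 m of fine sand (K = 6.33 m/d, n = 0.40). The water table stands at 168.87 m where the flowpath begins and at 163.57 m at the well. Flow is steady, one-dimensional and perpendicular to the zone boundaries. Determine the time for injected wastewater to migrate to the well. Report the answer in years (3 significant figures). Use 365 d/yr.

Total head drop ΔH = 168.87 − 163.57 = 5.30 m
Steady 1-D flow in series ⇒ the Darcy flux q is identical in every zone and the zone head losses add (resistances L/K in series).
Σ(L/K) = 264/2.81 + 480/0.755 + 383/6.33 = 93.95 + 635.8 + 60.51 = 790.2 d
q = ΔH / Σ(L/K) = 5.30 / 790.2 = 0.006707 m/d (same in every zone)
Zone A: v = q/n = 0.006707/0.16 = 0.04192 m/d → t_A = 264/0.04192 = 6298 d
Zone B: v = q/n = 0.006707/0.34 = 0.01973 m/d → t_B = 480/0.01973 = 24330 d
Zone C: v = q/n = 0.006707/0.40 = 0.01677 m/d → t_C = 383/0.01677 = 22840 d
Total t = 6298 + 24330 + 22840 = 53470 d
   = 53470 / 365 = 146 yr

146 years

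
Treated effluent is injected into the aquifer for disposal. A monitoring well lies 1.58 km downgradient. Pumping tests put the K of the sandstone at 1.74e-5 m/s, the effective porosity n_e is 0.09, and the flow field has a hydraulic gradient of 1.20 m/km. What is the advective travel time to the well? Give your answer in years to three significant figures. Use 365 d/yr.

K = 1.74e-5 m/s × 86400 s/d = 1.503 m/d
q = Ki = 1.503 × 0.0012 = 0.001804 m/d
Seepage velocity v = q / n = 0.001804 / 0.09 = 0.02004 m/d
L = 1.58 km = 1580 m
t = L / v = 1580 / 0.02004 = 78820 d
   = 78820 / 365 = 216 yr

216 years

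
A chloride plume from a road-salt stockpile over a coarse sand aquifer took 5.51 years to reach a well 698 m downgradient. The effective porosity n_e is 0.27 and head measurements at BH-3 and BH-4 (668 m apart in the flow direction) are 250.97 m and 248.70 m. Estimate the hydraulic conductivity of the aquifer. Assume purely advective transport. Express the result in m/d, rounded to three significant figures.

27.6 m/d

Hydraulic gradient i = (250.97 − 248.70) / 668 = 2.27 / 668 = 0.003398
t = 5.51 years = 2011 d
v = L / t = 698 / 2011 = 0.3471 m/d
K = v · n / i = 0.3471 × 0.27 / 0.003398 = 27.6 m/d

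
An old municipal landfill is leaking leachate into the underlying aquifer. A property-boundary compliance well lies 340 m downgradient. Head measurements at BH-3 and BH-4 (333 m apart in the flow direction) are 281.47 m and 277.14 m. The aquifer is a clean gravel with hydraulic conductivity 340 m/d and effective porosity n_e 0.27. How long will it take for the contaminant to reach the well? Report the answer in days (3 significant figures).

Hydraulic gradient i = (281.47 − 277.14) / 333 = 4.33 / 333 = 0.01300
q = Ki = 340 × 0.01300 = 4.421 m/d
v = Ki/n = 340·0.01300/0.27 = 16.37 m/d
t = L / v = 340 / 16.37 = 20.76 d

20.8 days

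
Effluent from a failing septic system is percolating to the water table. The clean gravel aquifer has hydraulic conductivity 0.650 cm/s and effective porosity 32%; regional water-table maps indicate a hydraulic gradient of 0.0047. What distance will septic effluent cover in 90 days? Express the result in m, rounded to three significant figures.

K = 0.650 cm/s × 864 = 561.6 m/d
Darcy flux q = K·i = 561.6 × 0.0047 = 2.640 m/d
Seepage velocity v = q / n = 2.640 / 0.32 = 8.249 m/d
L = v × T = 8.249 × 90 = 742.4 m

742 m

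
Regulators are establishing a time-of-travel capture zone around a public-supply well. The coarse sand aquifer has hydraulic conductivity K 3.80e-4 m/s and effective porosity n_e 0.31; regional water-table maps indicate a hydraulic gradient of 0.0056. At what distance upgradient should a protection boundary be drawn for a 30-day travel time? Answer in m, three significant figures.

17.8 m

K = 3.80e-4 m/s × 86400 s/d = 32.83 m/d
Darcy flux q = K·i = 32.83 × 0.0056 = 0.1839 m/d
v_s = q/n_e = 0.1839/0.31 = 0.5931 m/d
L = v × T = 0.5931 × 30 = 17.79 m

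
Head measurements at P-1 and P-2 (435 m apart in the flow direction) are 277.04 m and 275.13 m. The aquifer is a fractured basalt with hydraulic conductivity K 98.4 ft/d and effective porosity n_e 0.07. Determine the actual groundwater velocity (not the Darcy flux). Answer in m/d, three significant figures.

1.88 m/d

Hydraulic gradient i = (277.04 − 275.13) / 435 = 1.91 / 435 = 0.004391
K = 98.4 ft/d × 0.3048 = 29.99 m/d
Specific discharge q = 29.99 × 0.004391 = 0.1317 m/d
v = Ki/n = 29.99·0.004391/0.07 = 1.881 m/d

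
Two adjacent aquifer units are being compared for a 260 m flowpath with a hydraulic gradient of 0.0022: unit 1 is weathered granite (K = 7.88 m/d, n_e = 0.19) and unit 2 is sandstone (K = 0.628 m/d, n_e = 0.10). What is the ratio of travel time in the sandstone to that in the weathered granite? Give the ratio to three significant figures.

Unit 1 (weathered granite): v = 7.88×0.0022/0.19 = 0.09124 m/d, t = 260/0.09124 = 2850 d
Unit 2 (sandstone): v = 0.628×0.0022/0.10 = 0.01382 m/d, t = 260/0.01382 = 18820 d
t(sandstone) / t(weathered granite) = 18820/2850 = 6.60

6.60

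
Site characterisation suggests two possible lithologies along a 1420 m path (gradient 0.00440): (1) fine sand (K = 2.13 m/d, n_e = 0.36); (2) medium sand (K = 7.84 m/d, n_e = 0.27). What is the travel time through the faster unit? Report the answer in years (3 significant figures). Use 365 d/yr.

30.5 years

Unit 1 (fine sand): v = 2.13×0.0044/0.36 = 0.02603 m/d, t = 1420/0.02603 = 54550 d
Unit 2 (medium sand): v = 7.84×0.0044/0.27 = 0.1278 m/d, t = 1420/0.1278 = 11110 d
Faster: 11110 d / 365 = 30.5 yr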